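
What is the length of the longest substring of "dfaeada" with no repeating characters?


Input: "dfaeada"
Sliding window (track last position of each char):
  Position 0 ('d'): window [0,0] length 1 -- new best
  Position 1 ('f'): window [0,1] length 2 -- new best
  Position 2 ('a'): window [0,2] length 3 -- new best
  Position 3 ('e'): window [0,3] length 4 -- new best
  Position 4 ('a'): repeat (last at 2), move window start to 3
  Position 4 ('a'): window [3,4] length 2
  Position 5 ('d'): window [3,5] length 3
  Position 6 ('a'): repeat (last at 4), move window start to 5
  Position 6 ('a'): window [5,6] length 2
Longest substring with no repeats: "dfae" with length 4

4


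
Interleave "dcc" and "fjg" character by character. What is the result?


Interleaving "dcc" and "fjg":
  Position 0: 'd' from first, 'f' from second => "df"
  Position 1: 'c' from first, 'j' from second => "cj"
  Position 2: 'c' from first, 'g' from second => "cg"
Result: dfcjcg

dfcjcg


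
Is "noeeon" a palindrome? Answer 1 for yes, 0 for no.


Input: noeeon
Reversed: noeeon
  Compare pos 0 ('n') with pos 5 ('n'): match
  Compare pos 1 ('o') with pos 4 ('o'): match
  Compare pos 2 ('e') with pos 3 ('e'): match
Result: palindrome

1


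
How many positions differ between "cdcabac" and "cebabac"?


Comparing "cdcabac" and "cebabac" position by position:
  Position 0: 'c' vs 'c' => same
  Position 1: 'd' vs 'e' => DIFFER
  Position 2: 'c' vs 'b' => DIFFER
  Position 3: 'a' vs 'a' => same
  Position 4: 'b' vs 'b' => same
  Position 5: 'a' vs 'a' => same
  Position 6: 'c' vs 'c' => same
Positions that differ: 2

2


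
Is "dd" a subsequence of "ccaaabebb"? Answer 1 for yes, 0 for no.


Check if "dd" is a subsequence of "ccaaabebb"
Greedy scan:
  Position 0 ('c'): no match needed
  Position 1 ('c'): no match needed
  Position 2 ('a'): no match needed
  Position 3 ('a'): no match needed
  Position 4 ('a'): no match needed
  Position 5 ('b'): no match needed
  Position 6 ('e'): no match needed
  Position 7 ('b'): no match needed
  Position 8 ('b'): no match needed
Only matched 0/2 characters => not a subsequence

0


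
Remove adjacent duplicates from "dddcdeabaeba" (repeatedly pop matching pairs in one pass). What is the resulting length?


Input: dddcdeabaeba
Stack-based adjacent duplicate removal:
  Read 'd': push. Stack: d
  Read 'd': matches stack top 'd' => pop. Stack: (empty)
  Read 'd': push. Stack: d
  Read 'c': push. Stack: dc
  Read 'd': push. Stack: dcd
  Read 'e': push. Stack: dcde
  Read 'a': push. Stack: dcdea
  Read 'b': push. Stack: dcdeab
  Read 'a': push. Stack: dcdeaba
  Read 'e': push. Stack: dcdeabae
  Read 'b': push. Stack: dcdeabaeb
  Read 'a': push. Stack: dcdeabaeba
Final stack: "dcdeabaeba" (length 10)

10


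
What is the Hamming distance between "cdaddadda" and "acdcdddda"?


Comparing "cdaddadda" and "acdcdddda" position by position:
  Position 0: 'c' vs 'a' => differ
  Position 1: 'd' vs 'c' => differ
  Position 2: 'a' vs 'd' => differ
  Position 3: 'd' vs 'c' => differ
  Position 4: 'd' vs 'd' => same
  Position 5: 'a' vs 'd' => differ
  Position 6: 'd' vs 'd' => same
  Position 7: 'd' vs 'd' => same
  Position 8: 'a' vs 'a' => same
Total differences (Hamming distance): 5

5


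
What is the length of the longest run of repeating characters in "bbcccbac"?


Input: "bbcccbac"
Scanning for longest run:
  Position 1 ('b'): continues run of 'b', length=2
  Position 2 ('c'): new char, reset run to 1
  Position 3 ('c'): continues run of 'c', length=2
  Position 4 ('c'): continues run of 'c', length=3
  Position 5 ('b'): new char, reset run to 1
  Position 6 ('a'): new char, reset run to 1
  Position 7 ('c'): new char, reset run to 1
Longest run: 'c' with length 3

3


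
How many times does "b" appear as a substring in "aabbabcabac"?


Searching for "b" in "aabbabcabac"
Scanning each position:
  Position 0: "a" => no
  Position 1: "a" => no
  Position 2: "b" => MATCH
  Position 3: "b" => MATCH
  Position 4: "a" => no
  Position 5: "b" => MATCH
  Position 6: "c" => no
  Position 7: "a" => no
  Position 8: "b" => MATCH
  Position 9: "a" => no
  Position 10: "c" => no
Total occurrences: 4

4


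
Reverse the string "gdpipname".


Input: gdpipname
Reading characters right to left:
  Position 8: 'e'
  Position 7: 'm'
  Position 6: 'a'
  Position 5: 'n'
  Position 4: 'p'
  Position 3: 'i'
  Position 2: 'p'
  Position 1: 'd'
  Position 0: 'g'
Reversed: emanpipdg

emanpipdg


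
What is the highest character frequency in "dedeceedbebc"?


Input: dedeceedbebc
Character counts:
  'b': 2
  'c': 2
  'd': 3
  'e': 5
Maximum frequency: 5

5


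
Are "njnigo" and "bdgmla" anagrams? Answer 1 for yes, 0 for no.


Strings: "njnigo", "bdgmla"
Sorted first:  gijnno
Sorted second: abdglm
Differ at position 0: 'g' vs 'a' => not anagrams

0


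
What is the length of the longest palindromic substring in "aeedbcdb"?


Input: "aeedbcdb"
Checking substrings for palindromes:
  [1:3] "ee" (len 2) => palindrome
Longest palindromic substring: "ee" with length 2

2


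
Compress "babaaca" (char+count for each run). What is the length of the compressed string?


Input: babaaca
Runs:
  'b' x 1 => "b1"
  'a' x 1 => "a1"
  'b' x 1 => "b1"
  'a' x 2 => "a2"
  'c' x 1 => "c1"
  'a' x 1 => "a1"
Compressed: "b1a1b1a2c1a1"
Compressed length: 12

12


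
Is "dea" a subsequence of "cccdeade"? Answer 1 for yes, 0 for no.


Check if "dea" is a subsequence of "cccdeade"
Greedy scan:
  Position 0 ('c'): no match needed
  Position 1 ('c'): no match needed
  Position 2 ('c'): no match needed
  Position 3 ('d'): matches sub[0] = 'd'
  Position 4 ('e'): matches sub[1] = 'e'
  Position 5 ('a'): matches sub[2] = 'a'
  Position 6 ('d'): no match needed
  Position 7 ('e'): no match needed
All 3 characters matched => is a subsequence

1


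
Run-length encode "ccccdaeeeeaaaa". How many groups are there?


Input: ccccdaeeeeaaaa
Scanning for consecutive runs:
  Group 1: 'c' x 4 (positions 0-3)
  Group 2: 'd' x 1 (positions 4-4)
  Group 3: 'a' x 1 (positions 5-5)
  Group 4: 'e' x 4 (positions 6-9)
  Group 5: 'a' x 4 (positions 10-13)
Total groups: 5

5


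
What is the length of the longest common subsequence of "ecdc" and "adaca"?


LCS of "ecdc" and "adaca"
DP table:
           a    d    a    c    a
      0    0    0    0    0    0
  e   0    0    0    0    0    0
  c   0    0    0    0    1    1
  d   0    0    1    1    1    1
  c   0    0    1    1    2    2
LCS length = dp[4][5] = 2

2


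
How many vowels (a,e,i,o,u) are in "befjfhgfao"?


Input: befjfhgfao
Checking each character:
  'b' at position 0: consonant
  'e' at position 1: vowel (running total: 1)
  'f' at position 2: consonant
  'j' at position 3: consonant
  'f' at position 4: consonant
  'h' at position 5: consonant
  'g' at position 6: consonant
  'f' at position 7: consonant
  'a' at position 8: vowel (running total: 2)
  'o' at position 9: vowel (running total: 3)
Total vowels: 3

3


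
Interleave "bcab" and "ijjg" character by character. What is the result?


Interleaving "bcab" and "ijjg":
  Position 0: 'b' from first, 'i' from second => "bi"
  Position 1: 'c' from first, 'j' from second => "cj"
  Position 2: 'a' from first, 'j' from second => "aj"
  Position 3: 'b' from first, 'g' from second => "bg"
Result: bicjajbg

bicjajbg


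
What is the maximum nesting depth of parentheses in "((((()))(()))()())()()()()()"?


Input: "((((()))(()))()())()()()()()"
Tracking depth:
  Position 0 '(': depth becomes 1
  Position 1 '(': depth becomes 2
  Position 2 '(': depth becomes 3
  Position 3 '(': depth becomes 4
  Position 4 '(': depth becomes 5
  Position 5 ')': depth becomes 4
  Position 6 ')': depth becomes 3
  Position 7 ')': depth becomes 2
  Position 8 '(': depth becomes 3
  Position 9 '(': depth becomes 4
  Position 10 ')': depth becomes 3
  Position 11 ')': depth becomes 2
  Position 12 ')': depth becomes 1
  Position 13 '(': depth becomes 2
  Position 14 ')': depth becomes 1
  Position 15 '(': depth becomes 2
  Position 16 ')': depth becomes 1
  Position 17 ')': depth becomes 0
  Position 18 '(': depth becomes 1
  Position 19 ')': depth becomes 0
  Position 20 '(': depth becomes 1
  Position 21 ')': depth becomes 0
  Position 22 '(': depth becomes 1
  Position 23 ')': depth becomes 0
  Position 24 '(': depth becomes 1
  Position 25 ')': depth becomes 0
  Position 26 '(': depth becomes 1
  Position 27 ')': depth becomes 0
Maximum depth reached: 5

5


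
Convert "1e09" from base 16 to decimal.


Input: "1e09" in base 16
Positional expansion:
  Digit '1' (value 1) x 16^3 = 4096
  Digit 'e' (value 14) x 16^2 = 3584
  Digit '0' (value 0) x 16^1 = 0
  Digit '9' (value 9) x 16^0 = 9
Sum = 7689

7689


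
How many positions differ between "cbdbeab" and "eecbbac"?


Comparing "cbdbeab" and "eecbbac" position by position:
  Position 0: 'c' vs 'e' => DIFFER
  Position 1: 'b' vs 'e' => DIFFER
  Position 2: 'd' vs 'c' => DIFFER
  Position 3: 'b' vs 'b' => same
  Position 4: 'e' vs 'b' => DIFFER
  Position 5: 'a' vs 'a' => same
  Position 6: 'b' vs 'c' => DIFFER
Positions that differ: 5

5


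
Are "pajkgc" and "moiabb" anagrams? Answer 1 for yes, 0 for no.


Strings: "pajkgc", "moiabb"
Sorted first:  acgjkp
Sorted second: abbimo
Differ at position 1: 'c' vs 'b' => not anagrams

0


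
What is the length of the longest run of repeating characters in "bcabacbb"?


Input: "bcabacbb"
Scanning for longest run:
  Position 1 ('c'): new char, reset run to 1
  Position 2 ('a'): new char, reset run to 1
  Position 3 ('b'): new char, reset run to 1
  Position 4 ('a'): new char, reset run to 1
  Position 5 ('c'): new char, reset run to 1
  Position 6 ('b'): new char, reset run to 1
  Position 7 ('b'): continues run of 'b', length=2
Longest run: 'b' with length 2

2


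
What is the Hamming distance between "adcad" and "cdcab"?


Comparing "adcad" and "cdcab" position by position:
  Position 0: 'a' vs 'c' => differ
  Position 1: 'd' vs 'd' => same
  Position 2: 'c' vs 'c' => same
  Position 3: 'a' vs 'a' => same
  Position 4: 'd' vs 'b' => differ
Total differences (Hamming distance): 2

2


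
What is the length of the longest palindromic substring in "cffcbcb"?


Input: "cffcbcb"
Checking substrings for palindromes:
  [0:4] "cffc" (len 4) => palindrome
  [3:6] "cbc" (len 3) => palindrome
  [4:7] "bcb" (len 3) => palindrome
  [1:3] "ff" (len 2) => palindrome
Longest palindromic substring: "cffc" with length 4

4


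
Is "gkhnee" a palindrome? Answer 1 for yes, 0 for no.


Input: gkhnee
Reversed: eenhkg
  Compare pos 0 ('g') with pos 5 ('e'): MISMATCH
  Compare pos 1 ('k') with pos 4 ('e'): MISMATCH
  Compare pos 2 ('h') with pos 3 ('n'): MISMATCH
Result: not a palindrome

0


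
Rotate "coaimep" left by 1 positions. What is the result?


Input: "coaimep", rotate left by 1
First 1 characters: "c"
Remaining characters: "oaimep"
Concatenate remaining + first: "oaimep" + "c" = "oaimepc"

oaimepc


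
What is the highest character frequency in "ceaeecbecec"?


Input: ceaeecbecec
Character counts:
  'a': 1
  'b': 1
  'c': 4
  'e': 5
Maximum frequency: 5

5


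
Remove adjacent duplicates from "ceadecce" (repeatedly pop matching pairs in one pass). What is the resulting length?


Input: ceadecce
Stack-based adjacent duplicate removal:
  Read 'c': push. Stack: c
  Read 'e': push. Stack: ce
  Read 'a': push. Stack: cea
  Read 'd': push. Stack: cead
  Read 'e': push. Stack: ceade
  Read 'c': push. Stack: ceadec
  Read 'c': matches stack top 'c' => pop. Stack: ceade
  Read 'e': matches stack top 'e' => pop. Stack: cead
Final stack: "cead" (length 4)

4


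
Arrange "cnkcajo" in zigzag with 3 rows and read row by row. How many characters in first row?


Zigzag "cnkcajo" into 3 rows:
Placing characters:
  'c' => row 0
  'n' => row 1
  'k' => row 2
  'c' => row 1
  'a' => row 0
  'j' => row 1
  'o' => row 2
Rows:
  Row 0: "ca"
  Row 1: "ncj"
  Row 2: "ko"
First row length: 2

2


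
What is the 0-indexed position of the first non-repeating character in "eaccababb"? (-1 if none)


Input: eaccababb
Character frequencies:
  'a': 3
  'b': 3
  'c': 2
  'e': 1
Scanning left to right for freq == 1:
  Position 0 ('e'): unique! => answer = 0

0


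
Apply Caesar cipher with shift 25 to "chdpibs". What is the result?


Caesar cipher: shift "chdpibs" by 25
  'c' (pos 2) + 25 = pos 1 = 'b'
  'h' (pos 7) + 25 = pos 6 = 'g'
  'd' (pos 3) + 25 = pos 2 = 'c'
  'p' (pos 15) + 25 = pos 14 = 'o'
  'i' (pos 8) + 25 = pos 7 = 'h'
  'b' (pos 1) + 25 = pos 0 = 'a'
  's' (pos 18) + 25 = pos 17 = 'r'
Result: bgcohar

bgcohar


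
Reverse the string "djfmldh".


Input: djfmldh
Reading characters right to left:
  Position 6: 'h'
  Position 5: 'd'
  Position 4: 'l'
  Position 3: 'm'
  Position 2: 'f'
  Position 1: 'j'
  Position 0: 'd'
Reversed: hdlmfjd

hdlmfjd


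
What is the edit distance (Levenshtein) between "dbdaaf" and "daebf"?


Computing edit distance: "dbdaaf" -> "daebf"
DP table:
           d    a    e    b    f
      0    1    2    3    4    5
  d   1    0    1    2    3    4
  b   2    1    1    2    2    3
  d   3    2    2    2    3    3
  a   4    3    2    3    3    4
  a   5    4    3    3    4    4
  f   6    5    4    4    4    4
Edit distance = dp[6][5] = 4

4


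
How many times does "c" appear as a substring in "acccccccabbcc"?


Searching for "c" in "acccccccabbcc"
Scanning each position:
  Position 0: "a" => no
  Position 1: "c" => MATCH
  Position 2: "c" => MATCH
  Position 3: "c" => MATCH
  Position 4: "c" => MATCH
  Position 5: "c" => MATCH
  Position 6: "c" => MATCH
  Position 7: "c" => MATCH
  Position 8: "a" => no
  Position 9: "b" => no
  Position 10: "b" => no
  Position 11: "c" => MATCH
  Position 12: "c" => MATCH
Total occurrences: 9

9


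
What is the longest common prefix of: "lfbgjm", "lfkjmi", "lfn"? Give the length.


Words: lfbgjm, lfkjmi, lfn
  Position 0: all 'l' => match
  Position 1: all 'f' => match
  Position 2: ('b', 'k', 'n') => mismatch, stop
LCP = "lf" (length 2)

2


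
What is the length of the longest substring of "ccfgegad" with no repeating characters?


Input: "ccfgegad"
Sliding window (track last position of each char):
  Position 0 ('c'): window [0,0] length 1 -- new best
  Position 1 ('c'): repeat (last at 0), move window start to 1
  Position 1 ('c'): window [1,1] length 1
  Position 2 ('f'): window [1,2] length 2 -- new best
  Position 3 ('g'): window [1,3] length 3 -- new best
  Position 4 ('e'): window [1,4] length 4 -- new best
  Position 5 ('g'): repeat (last at 3), move window start to 4
  Position 5 ('g'): window [4,5] length 2
  Position 6 ('a'): window [4,6] length 3
  Position 7 ('d'): window [4,7] length 4
Longest substring with no repeats: "cfge" with length 4

4


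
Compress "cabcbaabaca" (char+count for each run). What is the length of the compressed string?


Input: cabcbaabaca
Runs:
  'c' x 1 => "c1"
  'a' x 1 => "a1"
  'b' x 1 => "b1"
  'c' x 1 => "c1"
  'b' x 1 => "b1"
  'a' x 2 => "a2"
  'b' x 1 => "b1"
  'a' x 1 => "a1"
  'c' x 1 => "c1"
  'a' x 1 => "a1"
Compressed: "c1a1b1c1b1a2b1a1c1a1"
Compressed length: 20

20


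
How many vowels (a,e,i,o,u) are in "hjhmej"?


Input: hjhmej
Checking each character:
  'h' at position 0: consonant
  'j' at position 1: consonant
  'h' at position 2: consonant
  'm' at position 3: consonant
  'e' at position 4: vowel (running total: 1)
  'j' at position 5: consonant
Total vowels: 1

1


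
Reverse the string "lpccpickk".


Input: lpccpickk
Reading characters right to left:
  Position 8: 'k'
  Position 7: 'k'
  Position 6: 'c'
  Position 5: 'i'
  Position 4: 'p'
  Position 3: 'c'
  Position 2: 'c'
  Position 1: 'p'
  Position 0: 'l'
Reversed: kkcipccpl

kkcipccpl


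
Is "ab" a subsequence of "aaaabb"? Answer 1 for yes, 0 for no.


Check if "ab" is a subsequence of "aaaabb"
Greedy scan:
  Position 0 ('a'): matches sub[0] = 'a'
  Position 1 ('a'): no match needed
  Position 2 ('a'): no match needed
  Position 3 ('a'): no match needed
  Position 4 ('b'): matches sub[1] = 'b'
  Position 5 ('b'): no match needed
All 2 characters matched => is a subsequence

1


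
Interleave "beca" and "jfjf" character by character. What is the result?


Interleaving "beca" and "jfjf":
  Position 0: 'b' from first, 'j' from second => "bj"
  Position 1: 'e' from first, 'f' from second => "ef"
  Position 2: 'c' from first, 'j' from second => "cj"
  Position 3: 'a' from first, 'f' from second => "af"
Result: bjefcjaf

bjefcjaf


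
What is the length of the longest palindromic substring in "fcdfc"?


Input: "fcdfc"
Checking substrings for palindromes:
  No multi-char palindromic substrings found
Longest palindromic substring: "f" with length 1

1


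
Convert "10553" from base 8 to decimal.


Input: "10553" in base 8
Positional expansion:
  Digit '1' (value 1) x 8^4 = 4096
  Digit '0' (value 0) x 8^3 = 0
  Digit '5' (value 5) x 8^2 = 320
  Digit '5' (value 5) x 8^1 = 40
  Digit '3' (value 3) x 8^0 = 3
Sum = 4459

4459


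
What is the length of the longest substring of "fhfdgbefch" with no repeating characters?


Input: "fhfdgbefch"
Sliding window (track last position of each char):
  Position 0 ('f'): window [0,0] length 1 -- new best
  Position 1 ('h'): window [0,1] length 2 -- new best
  Position 2 ('f'): repeat (last at 0), move window start to 1
  Position 2 ('f'): window [1,2] length 2
  Position 3 ('d'): window [1,3] length 3 -- new best
  Position 4 ('g'): window [1,4] length 4 -- new best
  Position 5 ('b'): window [1,5] length 5 -- new best
  Position 6 ('e'): window [1,6] length 6 -- new best
  Position 7 ('f'): repeat (last at 2), move window start to 3
  Position 7 ('f'): window [3,7] length 5
  Position 8 ('c'): window [3,8] length 6
  Position 9 ('h'): window [3,9] length 7 -- new best
Longest substring with no repeats: "dgbefch" with length 7

7


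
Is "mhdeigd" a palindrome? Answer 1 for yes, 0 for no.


Input: mhdeigd
Reversed: dgiedhm
  Compare pos 0 ('m') with pos 6 ('d'): MISMATCH
  Compare pos 1 ('h') with pos 5 ('g'): MISMATCH
  Compare pos 2 ('d') with pos 4 ('i'): MISMATCH
Result: not a palindrome

0


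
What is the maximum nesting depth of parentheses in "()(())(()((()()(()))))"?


Input: "()(())(()((()()(()))))"
Tracking depth:
  Position 0 '(': depth becomes 1
  Position 1 ')': depth becomes 0
  Position 2 '(': depth becomes 1
  Position 3 '(': depth becomes 2
  Position 4 ')': depth becomes 1
  Position 5 ')': depth becomes 0
  Position 6 '(': depth becomes 1
  Position 7 '(': depth becomes 2
  Position 8 ')': depth becomes 1
  Position 9 '(': depth becomes 2
  Position 10 '(': depth becomes 3
  Position 11 '(': depth becomes 4
  Position 12 ')': depth becomes 3
  Position 13 '(': depth becomes 4
  Position 14 ')': depth becomes 3
  Position 15 '(': depth becomes 4
  Position 16 '(': depth becomes 5
  Position 17 ')': depth becomes 4
  Position 18 ')': depth becomes 3
  Position 19 ')': depth becomes 2
  Position 20 ')': depth becomes 1
  Position 21 ')': depth becomes 0
Maximum depth reached: 5

5


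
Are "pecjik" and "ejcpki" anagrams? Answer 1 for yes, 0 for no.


Strings: "pecjik", "ejcpki"
Sorted first:  ceijkp
Sorted second: ceijkp
Sorted forms match => anagrams

1


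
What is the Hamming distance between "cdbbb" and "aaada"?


Comparing "cdbbb" and "aaada" position by position:
  Position 0: 'c' vs 'a' => differ
  Position 1: 'd' vs 'a' => differ
  Position 2: 'b' vs 'a' => differ
  Position 3: 'b' vs 'd' => differ
  Position 4: 'b' vs 'a' => differ
Total differences (Hamming distance): 5

5


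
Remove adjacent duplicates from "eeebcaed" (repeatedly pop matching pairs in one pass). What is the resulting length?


Input: eeebcaed
Stack-based adjacent duplicate removal:
  Read 'e': push. Stack: e
  Read 'e': matches stack top 'e' => pop. Stack: (empty)
  Read 'e': push. Stack: e
  Read 'b': push. Stack: eb
  Read 'c': push. Stack: ebc
  Read 'a': push. Stack: ebca
  Read 'e': push. Stack: ebcae
  Read 'd': push. Stack: ebcaed
Final stack: "ebcaed" (length 6)

6


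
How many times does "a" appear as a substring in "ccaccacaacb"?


Searching for "a" in "ccaccacaacb"
Scanning each position:
  Position 0: "c" => no
  Position 1: "c" => no
  Position 2: "a" => MATCH
  Position 3: "c" => no
  Position 4: "c" => no
  Position 5: "a" => MATCH
  Position 6: "c" => no
  Position 7: "a" => MATCH
  Position 8: "a" => MATCH
  Position 9: "c" => no
  Position 10: "b" => no
Total occurrences: 4

4


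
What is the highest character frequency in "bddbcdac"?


Input: bddbcdac
Character counts:
  'a': 1
  'b': 2
  'c': 2
  'd': 3
Maximum frequency: 3

3


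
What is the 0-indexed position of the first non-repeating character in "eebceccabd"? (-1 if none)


Input: eebceccabd
Character frequencies:
  'a': 1
  'b': 2
  'c': 3
  'd': 1
  'e': 3
Scanning left to right for freq == 1:
  Position 0 ('e'): freq=3, skip
  Position 1 ('e'): freq=3, skip
  Position 2 ('b'): freq=2, skip
  Position 3 ('c'): freq=3, skip
  Position 4 ('e'): freq=3, skip
  Position 5 ('c'): freq=3, skip
  Position 6 ('c'): freq=3, skip
  Position 7 ('a'): unique! => answer = 7

7


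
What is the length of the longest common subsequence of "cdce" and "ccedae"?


LCS of "cdce" and "ccedae"
DP table:
           c    c    e    d    a    e
      0    0    0    0    0    0    0
  c   0    1    1    1    1    1    1
  d   0    1    1    1    2    2    2
  c   0    1    2    2    2    2    2
  e   0    1    2    3    3    3    3
LCS length = dp[4][6] = 3

3


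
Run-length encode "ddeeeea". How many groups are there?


Input: ddeeeea
Scanning for consecutive runs:
  Group 1: 'd' x 2 (positions 0-1)
  Group 2: 'e' x 4 (positions 2-5)
  Group 3: 'a' x 1 (positions 6-6)
Total groups: 3

3


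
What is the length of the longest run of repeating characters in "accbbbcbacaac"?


Input: "accbbbcbacaac"
Scanning for longest run:
  Position 1 ('c'): new char, reset run to 1
  Position 2 ('c'): continues run of 'c', length=2
  Position 3 ('b'): new char, reset run to 1
  Position 4 ('b'): continues run of 'b', length=2
  Position 5 ('b'): continues run of 'b', length=3
  Position 6 ('c'): new char, reset run to 1
  Position 7 ('b'): new char, reset run to 1
  Position 8 ('a'): new char, reset run to 1
  Position 9 ('c'): new char, reset run to 1
  Position 10 ('a'): new char, reset run to 1
  Position 11 ('a'): continues run of 'a', length=2
  Position 12 ('c'): new char, reset run to 1
Longest run: 'b' with length 3

3


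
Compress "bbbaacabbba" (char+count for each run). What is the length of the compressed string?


Input: bbbaacabbba
Runs:
  'b' x 3 => "b3"
  'a' x 2 => "a2"
  'c' x 1 => "c1"
  'a' x 1 => "a1"
  'b' x 3 => "b3"
  'a' x 1 => "a1"
Compressed: "b3a2c1a1b3a1"
Compressed length: 12

12


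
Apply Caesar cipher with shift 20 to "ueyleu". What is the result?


Caesar cipher: shift "ueyleu" by 20
  'u' (pos 20) + 20 = pos 14 = 'o'
  'e' (pos 4) + 20 = pos 24 = 'y'
  'y' (pos 24) + 20 = pos 18 = 's'
  'l' (pos 11) + 20 = pos 5 = 'f'
  'e' (pos 4) + 20 = pos 24 = 'y'
  'u' (pos 20) + 20 = pos 14 = 'o'
Result: oysfyo

oysfyo


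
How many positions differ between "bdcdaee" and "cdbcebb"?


Comparing "bdcdaee" and "cdbcebb" position by position:
  Position 0: 'b' vs 'c' => DIFFER
  Position 1: 'd' vs 'd' => same
  Position 2: 'c' vs 'b' => DIFFER
  Position 3: 'd' vs 'c' => DIFFER
  Position 4: 'a' vs 'e' => DIFFER
  Position 5: 'e' vs 'b' => DIFFER
  Position 6: 'e' vs 'b' => DIFFER
Positions that differ: 6

6


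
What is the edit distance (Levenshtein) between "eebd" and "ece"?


Computing edit distance: "eebd" -> "ece"
DP table:
           e    c    e
      0    1    2    3
  e   1    0    1    2
  e   2    1    1    1
  b   3    2    2    2
  d   4    3    3    3
Edit distance = dp[4][3] = 3

3


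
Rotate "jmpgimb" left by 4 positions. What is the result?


Input: "jmpgimb", rotate left by 4
First 4 characters: "jmpg"
Remaining characters: "imb"
Concatenate remaining + first: "imb" + "jmpg" = "imbjmpg"

imbjmpg


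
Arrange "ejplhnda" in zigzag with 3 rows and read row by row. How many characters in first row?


Zigzag "ejplhnda" into 3 rows:
Placing characters:
  'e' => row 0
  'j' => row 1
  'p' => row 2
  'l' => row 1
  'h' => row 0
  'n' => row 1
  'd' => row 2
  'a' => row 1
Rows:
  Row 0: "eh"
  Row 1: "jlna"
  Row 2: "pd"
First row length: 2

2


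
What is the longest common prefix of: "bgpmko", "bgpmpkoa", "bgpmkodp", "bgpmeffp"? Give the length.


Words: bgpmko, bgpmpkoa, bgpmkodp, bgpmeffp
  Position 0: all 'b' => match
  Position 1: all 'g' => match
  Position 2: all 'p' => match
  Position 3: all 'm' => match
  Position 4: ('k', 'p', 'k', 'e') => mismatch, stop
LCP = "bgpm" (length 4)

4


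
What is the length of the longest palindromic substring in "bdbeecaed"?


Input: "bdbeecaed"
Checking substrings for palindromes:
  [0:3] "bdb" (len 3) => palindrome
  [3:5] "ee" (len 2) => palindrome
Longest palindromic substring: "bdb" with length 3

3


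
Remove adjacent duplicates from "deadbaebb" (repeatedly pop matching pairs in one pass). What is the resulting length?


Input: deadbaebb
Stack-based adjacent duplicate removal:
  Read 'd': push. Stack: d
  Read 'e': push. Stack: de
  Read 'a': push. Stack: dea
  Read 'd': push. Stack: dead
  Read 'b': push. Stack: deadb
  Read 'a': push. Stack: deadba
  Read 'e': push. Stack: deadbae
  Read 'b': push. Stack: deadbaeb
  Read 'b': matches stack top 'b' => pop. Stack: deadbae
Final stack: "deadbae" (length 7)

7


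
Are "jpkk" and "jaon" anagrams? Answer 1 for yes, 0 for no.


Strings: "jpkk", "jaon"
Sorted first:  jkkp
Sorted second: ajno
Differ at position 0: 'j' vs 'a' => not anagrams

0


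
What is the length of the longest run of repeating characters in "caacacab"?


Input: "caacacab"
Scanning for longest run:
  Position 1 ('a'): new char, reset run to 1
  Position 2 ('a'): continues run of 'a', length=2
  Position 3 ('c'): new char, reset run to 1
  Position 4 ('a'): new char, reset run to 1
  Position 5 ('c'): new char, reset run to 1
  Position 6 ('a'): new char, reset run to 1
  Position 7 ('b'): new char, reset run to 1
Longest run: 'a' with length 2

2


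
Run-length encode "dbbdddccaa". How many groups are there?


Input: dbbdddccaa
Scanning for consecutive runs:
  Group 1: 'd' x 1 (positions 0-0)
  Group 2: 'b' x 2 (positions 1-2)
  Group 3: 'd' x 3 (positions 3-5)
  Group 4: 'c' x 2 (positions 6-7)
  Group 5: 'a' x 2 (positions 8-9)
Total groups: 5

5


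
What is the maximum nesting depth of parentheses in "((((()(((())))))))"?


Input: "((((()(((())))))))"
Tracking depth:
  Position 0 '(': depth becomes 1
  Position 1 '(': depth becomes 2
  Position 2 '(': depth becomes 3
  Position 3 '(': depth becomes 4
  Position 4 '(': depth becomes 5
  Position 5 ')': depth becomes 4
  Position 6 '(': depth becomes 5
  Position 7 '(': depth becomes 6
  Position 8 '(': depth becomes 7
  Position 9 '(': depth becomes 8
  Position 10 ')': depth becomes 7
  Position 11 ')': depth becomes 6
  Position 12 ')': depth becomes 5
  Position 13 ')': depth becomes 4
  Position 14 ')': depth becomes 3
  Position 15 ')': depth becomes 2
  Position 16 ')': depth becomes 1
  Position 17 ')': depth becomes 0
Maximum depth reached: 8

8


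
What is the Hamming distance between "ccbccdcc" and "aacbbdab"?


Comparing "ccbccdcc" and "aacbbdab" position by position:
  Position 0: 'c' vs 'a' => differ
  Position 1: 'c' vs 'a' => differ
  Position 2: 'b' vs 'c' => differ
  Position 3: 'c' vs 'b' => differ
  Position 4: 'c' vs 'b' => differ
  Position 5: 'd' vs 'd' => same
  Position 6: 'c' vs 'a' => differ
  Position 7: 'c' vs 'b' => differ
Total differences (Hamming distance): 7

7


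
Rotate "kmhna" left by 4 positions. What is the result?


Input: "kmhna", rotate left by 4
First 4 characters: "kmhn"
Remaining characters: "a"
Concatenate remaining + first: "a" + "kmhn" = "akmhn"

akmhn


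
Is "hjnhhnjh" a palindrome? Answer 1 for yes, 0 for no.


Input: hjnhhnjh
Reversed: hjnhhnjh
  Compare pos 0 ('h') with pos 7 ('h'): match
  Compare pos 1 ('j') with pos 6 ('j'): match
  Compare pos 2 ('n') with pos 5 ('n'): match
  Compare pos 3 ('h') with pos 4 ('h'): match
Result: palindrome

1


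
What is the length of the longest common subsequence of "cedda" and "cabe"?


LCS of "cedda" and "cabe"
DP table:
           c    a    b    e
      0    0    0    0    0
  c   0    1    1    1    1
  e   0    1    1    1    2
  d   0    1    1    1    2
  d   0    1    1    1    2
  a   0    1    2    2    2
LCS length = dp[5][4] = 2

2


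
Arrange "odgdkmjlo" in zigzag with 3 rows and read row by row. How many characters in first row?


Zigzag "odgdkmjlo" into 3 rows:
Placing characters:
  'o' => row 0
  'd' => row 1
  'g' => row 2
  'd' => row 1
  'k' => row 0
  'm' => row 1
  'j' => row 2
  'l' => row 1
  'o' => row 0
Rows:
  Row 0: "oko"
  Row 1: "ddml"
  Row 2: "gj"
First row length: 3

3


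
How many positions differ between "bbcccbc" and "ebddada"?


Comparing "bbcccbc" and "ebddada" position by position:
  Position 0: 'b' vs 'e' => DIFFER
  Position 1: 'b' vs 'b' => same
  Position 2: 'c' vs 'd' => DIFFER
  Position 3: 'c' vs 'd' => DIFFER
  Position 4: 'c' vs 'a' => DIFFER
  Position 5: 'b' vs 'd' => DIFFER
  Position 6: 'c' vs 'a' => DIFFER
Positions that differ: 6

6


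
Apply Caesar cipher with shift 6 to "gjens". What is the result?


Caesar cipher: shift "gjens" by 6
  'g' (pos 6) + 6 = pos 12 = 'm'
  'j' (pos 9) + 6 = pos 15 = 'p'
  'e' (pos 4) + 6 = pos 10 = 'k'
  'n' (pos 13) + 6 = pos 19 = 't'
  's' (pos 18) + 6 = pos 24 = 'y'
Result: mpkty

mpkty


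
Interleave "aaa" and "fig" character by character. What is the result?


Interleaving "aaa" and "fig":
  Position 0: 'a' from first, 'f' from second => "af"
  Position 1: 'a' from first, 'i' from second => "ai"
  Position 2: 'a' from first, 'g' from second => "ag"
Result: afaiag

afaiag


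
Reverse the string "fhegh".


Input: fhegh
Reading characters right to left:
  Position 4: 'h'
  Position 3: 'g'
  Position 2: 'e'
  Position 1: 'h'
  Position 0: 'f'
Reversed: hgehf

hgehf


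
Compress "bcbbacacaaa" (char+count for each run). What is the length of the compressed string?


Input: bcbbacacaaa
Runs:
  'b' x 1 => "b1"
  'c' x 1 => "c1"
  'b' x 2 => "b2"
  'a' x 1 => "a1"
  'c' x 1 => "c1"
  'a' x 1 => "a1"
  'c' x 1 => "c1"
  'a' x 3 => "a3"
Compressed: "b1c1b2a1c1a1c1a3"
Compressed length: 16

16


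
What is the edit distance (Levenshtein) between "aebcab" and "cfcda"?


Computing edit distance: "aebcab" -> "cfcda"
DP table:
           c    f    c    d    a
      0    1    2    3    4    5
  a   1    1    2    3    4    4
  e   2    2    2    3    4    5
  b   3    3    3    3    4    5
  c   4    3    4    3    4    5
  a   5    4    4    4    4    4
  b   6    5    5    5    5    5
Edit distance = dp[6][5] = 5

5


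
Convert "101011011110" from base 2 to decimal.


Input: "101011011110" in base 2
Positional expansion:
  Digit '1' (value 1) x 2^11 = 2048
  Digit '0' (value 0) x 2^10 = 0
  Digit '1' (value 1) x 2^9 = 512
  Digit '0' (value 0) x 2^8 = 0
  Digit '1' (value 1) x 2^7 = 128
  Digit '1' (value 1) x 2^6 = 64
  Digit '0' (value 0) x 2^5 = 0
  Digit '1' (value 1) x 2^4 = 16
  Digit '1' (value 1) x 2^3 = 8
  Digit '1' (value 1) x 2^2 = 4
  Digit '1' (value 1) x 2^1 = 2
  Digit '0' (value 0) x 2^0 = 0
Sum = 2782

2782


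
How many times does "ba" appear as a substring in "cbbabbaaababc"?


Searching for "ba" in "cbbabbaaababc"
Scanning each position:
  Position 0: "cb" => no
  Position 1: "bb" => no
  Position 2: "ba" => MATCH
  Position 3: "ab" => no
  Position 4: "bb" => no
  Position 5: "ba" => MATCH
  Position 6: "aa" => no
  Position 7: "aa" => no
  Position 8: "ab" => no
  Position 9: "ba" => MATCH
  Position 10: "ab" => no
  Position 11: "bc" => no
Total occurrences: 3

3


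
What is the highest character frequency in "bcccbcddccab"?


Input: bcccbcddccab
Character counts:
  'a': 1
  'b': 3
  'c': 6
  'd': 2
Maximum frequency: 6

6


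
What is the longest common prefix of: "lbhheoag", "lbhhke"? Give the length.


Words: lbhheoag, lbhhke
  Position 0: all 'l' => match
  Position 1: all 'b' => match
  Position 2: all 'h' => match
  Position 3: all 'h' => match
  Position 4: ('e', 'k') => mismatch, stop
LCP = "lbhh" (length 4)

4


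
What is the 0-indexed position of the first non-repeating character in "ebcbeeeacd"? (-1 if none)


Input: ebcbeeeacd
Character frequencies:
  'a': 1
  'b': 2
  'c': 2
  'd': 1
  'e': 4
Scanning left to right for freq == 1:
  Position 0 ('e'): freq=4, skip
  Position 1 ('b'): freq=2, skip
  Position 2 ('c'): freq=2, skip
  Position 3 ('b'): freq=2, skip
  Position 4 ('e'): freq=4, skip
  Position 5 ('e'): freq=4, skip
  Position 6 ('e'): freq=4, skip
  Position 7 ('a'): unique! => answer = 7

7


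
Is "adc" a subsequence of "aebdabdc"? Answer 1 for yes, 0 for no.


Check if "adc" is a subsequence of "aebdabdc"
Greedy scan:
  Position 0 ('a'): matches sub[0] = 'a'
  Position 1 ('e'): no match needed
  Position 2 ('b'): no match needed
  Position 3 ('d'): matches sub[1] = 'd'
  Position 4 ('a'): no match needed
  Position 5 ('b'): no match needed
  Position 6 ('d'): no match needed
  Position 7 ('c'): matches sub[2] = 'c'
All 3 characters matched => is a subsequence

1


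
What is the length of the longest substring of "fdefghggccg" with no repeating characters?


Input: "fdefghggccg"
Sliding window (track last position of each char):
  Position 0 ('f'): window [0,0] length 1 -- new best
  Position 1 ('d'): window [0,1] length 2 -- new best
  Position 2 ('e'): window [0,2] length 3 -- new best
  Position 3 ('f'): repeat (last at 0), move window start to 1
  Position 3 ('f'): window [1,3] length 3
  Position 4 ('g'): window [1,4] length 4 -- new best
  Position 5 ('h'): window [1,5] length 5 -- new best
  Position 6 ('g'): repeat (last at 4), move window start to 5
  Position 6 ('g'): window [5,6] length 2
  Position 7 ('g'): repeat (last at 6), move window start to 7
  Position 7 ('g'): window [7,7] length 1
  Position 8 ('c'): window [7,8] length 2
  Position 9 ('c'): repeat (last at 8), move window start to 9
  Position 9 ('c'): window [9,9] length 1
  Position 10 ('g'): window [9,10] length 2
Longest substring with no repeats: "defgh" with length 5

5


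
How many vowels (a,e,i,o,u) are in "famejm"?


Input: famejm
Checking each character:
  'f' at position 0: consonant
  'a' at position 1: vowel (running total: 1)
  'm' at position 2: consonant
  'e' at position 3: vowel (running total: 2)
  'j' at position 4: consonant
  'm' at position 5: consonant
Total vowels: 2

2


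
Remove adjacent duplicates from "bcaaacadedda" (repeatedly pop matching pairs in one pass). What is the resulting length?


Input: bcaaacadedda
Stack-based adjacent duplicate removal:
  Read 'b': push. Stack: b
  Read 'c': push. Stack: bc
  Read 'a': push. Stack: bca
  Read 'a': matches stack top 'a' => pop. Stack: bc
  Read 'a': push. Stack: bca
  Read 'c': push. Stack: bcac
  Read 'a': push. Stack: bcaca
  Read 'd': push. Stack: bcacad
  Read 'e': push. Stack: bcacade
  Read 'd': push. Stack: bcacaded
  Read 'd': matches stack top 'd' => pop. Stack: bcacade
  Read 'a': push. Stack: bcacadea
Final stack: "bcacadea" (length 8)

8


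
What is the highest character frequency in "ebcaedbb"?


Input: ebcaedbb
Character counts:
  'a': 1
  'b': 3
  'c': 1
  'd': 1
  'e': 2
Maximum frequency: 3

3


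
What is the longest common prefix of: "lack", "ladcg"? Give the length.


Words: lack, ladcg
  Position 0: all 'l' => match
  Position 1: all 'a' => match
  Position 2: ('c', 'd') => mismatch, stop
LCP = "la" (length 2)

2


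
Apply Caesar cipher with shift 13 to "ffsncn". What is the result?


Caesar cipher: shift "ffsncn" by 13
  'f' (pos 5) + 13 = pos 18 = 's'
  'f' (pos 5) + 13 = pos 18 = 's'
  's' (pos 18) + 13 = pos 5 = 'f'
  'n' (pos 13) + 13 = pos 0 = 'a'
  'c' (pos 2) + 13 = pos 15 = 'p'
  'n' (pos 13) + 13 = pos 0 = 'a'
Result: ssfapa

ssfapa


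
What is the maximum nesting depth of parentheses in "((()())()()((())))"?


Input: "((()())()()((())))"
Tracking depth:
  Position 0 '(': depth becomes 1
  Position 1 '(': depth becomes 2
  Position 2 '(': depth becomes 3
  Position 3 ')': depth becomes 2
  Position 4 '(': depth becomes 3
  Position 5 ')': depth becomes 2
  Position 6 ')': depth becomes 1
  Position 7 '(': depth becomes 2
  Position 8 ')': depth becomes 1
  Position 9 '(': depth becomes 2
  Position 10 ')': depth becomes 1
  Position 11 '(': depth becomes 2
  Position 12 '(': depth becomes 3
  Position 13 '(': depth becomes 4
  Position 14 ')': depth becomes 3
  Position 15 ')': depth becomes 2
  Position 16 ')': depth becomes 1
  Position 17 ')': depth becomes 0
Maximum depth reached: 4

4


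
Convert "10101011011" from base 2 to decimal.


Input: "10101011011" in base 2
Positional expansion:
  Digit '1' (value 1) x 2^10 = 1024
  Digit '0' (value 0) x 2^9 = 0
  Digit '1' (value 1) x 2^8 = 256
  Digit '0' (value 0) x 2^7 = 0
  Digit '1' (value 1) x 2^6 = 64
  Digit '0' (value 0) x 2^5 = 0
  Digit '1' (value 1) x 2^4 = 16
  Digit '1' (value 1) x 2^3 = 8
  Digit '0' (value 0) x 2^2 = 0
  Digit '1' (value 1) x 2^1 = 2
  Digit '1' (value 1) x 2^0 = 1
Sum = 1371

1371


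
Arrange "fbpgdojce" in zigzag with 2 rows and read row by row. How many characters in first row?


Zigzag "fbpgdojce" into 2 rows:
Placing characters:
  'f' => row 0
  'b' => row 1
  'p' => row 0
  'g' => row 1
  'd' => row 0
  'o' => row 1
  'j' => row 0
  'c' => row 1
  'e' => row 0
Rows:
  Row 0: "fpdje"
  Row 1: "bgoc"
First row length: 5

5


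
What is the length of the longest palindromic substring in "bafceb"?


Input: "bafceb"
Checking substrings for palindromes:
  No multi-char palindromic substrings found
Longest palindromic substring: "b" with length 1

1


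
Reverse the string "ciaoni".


Input: ciaoni
Reading characters right to left:
  Position 5: 'i'
  Position 4: 'n'
  Position 3: 'o'
  Position 2: 'a'
  Position 1: 'i'
  Position 0: 'c'
Reversed: inoaic

inoaic


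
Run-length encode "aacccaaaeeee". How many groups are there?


Input: aacccaaaeeee
Scanning for consecutive runs:
  Group 1: 'a' x 2 (positions 0-1)
  Group 2: 'c' x 3 (positions 2-4)
  Group 3: 'a' x 3 (positions 5-7)
  Group 4: 'e' x 4 (positions 8-11)
Total groups: 4

4


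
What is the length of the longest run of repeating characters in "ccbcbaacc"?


Input: "ccbcbaacc"
Scanning for longest run:
  Position 1 ('c'): continues run of 'c', length=2
  Position 2 ('b'): new char, reset run to 1
  Position 3 ('c'): new char, reset run to 1
  Position 4 ('b'): new char, reset run to 1
  Position 5 ('a'): new char, reset run to 1
  Position 6 ('a'): continues run of 'a', length=2
  Position 7 ('c'): new char, reset run to 1
  Position 8 ('c'): continues run of 'c', length=2
Longest run: 'c' with length 2

2


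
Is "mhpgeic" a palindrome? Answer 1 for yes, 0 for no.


Input: mhpgeic
Reversed: ciegphm
  Compare pos 0 ('m') with pos 6 ('c'): MISMATCH
  Compare pos 1 ('h') with pos 5 ('i'): MISMATCH
  Compare pos 2 ('p') with pos 4 ('e'): MISMATCH
Result: not a palindrome

0


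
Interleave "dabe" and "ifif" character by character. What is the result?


Interleaving "dabe" and "ifif":
  Position 0: 'd' from first, 'i' from second => "di"
  Position 1: 'a' from first, 'f' from second => "af"
  Position 2: 'b' from first, 'i' from second => "bi"
  Position 3: 'e' from first, 'f' from second => "ef"
Result: diafbief

diafbief


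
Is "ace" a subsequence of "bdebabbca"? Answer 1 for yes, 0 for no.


Check if "ace" is a subsequence of "bdebabbca"
Greedy scan:
  Position 0 ('b'): no match needed
  Position 1 ('d'): no match needed
  Position 2 ('e'): no match needed
  Position 3 ('b'): no match needed
  Position 4 ('a'): matches sub[0] = 'a'
  Position 5 ('b'): no match needed
  Position 6 ('b'): no match needed
  Position 7 ('c'): matches sub[1] = 'c'
  Position 8 ('a'): no match needed
Only matched 2/3 characters => not a subsequence

0
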